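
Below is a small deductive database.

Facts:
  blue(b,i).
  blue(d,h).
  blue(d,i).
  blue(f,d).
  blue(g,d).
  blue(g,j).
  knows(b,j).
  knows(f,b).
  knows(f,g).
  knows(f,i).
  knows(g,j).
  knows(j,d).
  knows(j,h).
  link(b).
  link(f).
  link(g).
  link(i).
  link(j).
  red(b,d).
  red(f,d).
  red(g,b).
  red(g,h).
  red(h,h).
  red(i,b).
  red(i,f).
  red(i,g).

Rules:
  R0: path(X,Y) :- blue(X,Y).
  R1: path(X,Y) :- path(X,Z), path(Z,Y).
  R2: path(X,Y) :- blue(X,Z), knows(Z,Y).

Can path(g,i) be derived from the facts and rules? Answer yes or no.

yes

round 1: derive path(b,i) via R0 from blue(b,i)
round 1: derive path(d,h) via R0 from blue(d,h)
round 1: derive path(d,i) via R0 from blue(d,i)
round 1: derive path(f,d) via R0 from blue(f,d)
round 1: derive path(g,d) via R0 from blue(g,d)
round 1: derive path(g,j) via R0 from blue(g,j)
round 1: derive path(g,h) via R2 from blue(g,j), knows(j,h)
round 2: derive path(f,h) via R1 from path(f,d), path(d,h)
round 2: derive path(f,i) via R1 from path(f,d), path(d,i)
round 2: derive path(g,i) via R1 from path(g,d), path(d,i)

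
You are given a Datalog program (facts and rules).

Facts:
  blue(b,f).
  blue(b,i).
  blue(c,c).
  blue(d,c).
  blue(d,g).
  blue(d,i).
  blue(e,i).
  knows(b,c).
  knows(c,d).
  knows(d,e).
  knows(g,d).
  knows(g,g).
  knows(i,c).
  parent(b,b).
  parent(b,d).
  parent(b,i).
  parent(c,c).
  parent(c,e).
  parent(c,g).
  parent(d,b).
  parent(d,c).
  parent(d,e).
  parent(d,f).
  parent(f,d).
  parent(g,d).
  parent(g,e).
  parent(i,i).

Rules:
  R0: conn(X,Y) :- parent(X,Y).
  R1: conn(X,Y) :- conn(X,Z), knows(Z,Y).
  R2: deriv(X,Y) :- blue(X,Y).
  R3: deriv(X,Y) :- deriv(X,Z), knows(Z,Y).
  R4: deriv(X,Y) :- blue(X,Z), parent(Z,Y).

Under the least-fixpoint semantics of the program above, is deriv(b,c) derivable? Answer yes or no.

round 1: derive deriv(b,f) via R2 from blue(b,f)
round 1: derive deriv(b,i) via R2 from blue(b,i)
round 1: derive deriv(c,c) via R2 from blue(c,c)
round 1: derive deriv(d,c) via R2 from blue(d,c)
round 1: derive deriv(d,g) via R2 from blue(d,g)
round 1: derive deriv(d,i) via R2 from blue(d,i)
round 1: derive deriv(e,i) via R2 from blue(e,i)
round 1: derive deriv(b,d) via R4 from blue(b,f), parent(f,d)
round 1: derive deriv(c,e) via R4 from blue(c,c), parent(c,e)
round 1: derive deriv(c,g) via R4 from blue(c,c), parent(c,g)
round 1: derive deriv(d,d) via R4 from blue(d,g), parent(g,d)
round 1: derive deriv(d,e) via R4 from blue(d,c), parent(c,e)
round 2: derive deriv(b,c) via R3 from deriv(b,i), knows(i,c)
round 2: derive deriv(b,e) via R3 from deriv(b,d), knows(d,e)
round 2: derive deriv(c,d) via R3 from deriv(c,c), knows(c,d)
round 2: derive deriv(e,c) via R3 from deriv(e,i), knows(i,c)
round 3: derive deriv(e,d) via R3 from deriv(e,c), knows(c,d)
round 4: derive deriv(e,e) via R3 from deriv(e,d), knows(d,e)

yes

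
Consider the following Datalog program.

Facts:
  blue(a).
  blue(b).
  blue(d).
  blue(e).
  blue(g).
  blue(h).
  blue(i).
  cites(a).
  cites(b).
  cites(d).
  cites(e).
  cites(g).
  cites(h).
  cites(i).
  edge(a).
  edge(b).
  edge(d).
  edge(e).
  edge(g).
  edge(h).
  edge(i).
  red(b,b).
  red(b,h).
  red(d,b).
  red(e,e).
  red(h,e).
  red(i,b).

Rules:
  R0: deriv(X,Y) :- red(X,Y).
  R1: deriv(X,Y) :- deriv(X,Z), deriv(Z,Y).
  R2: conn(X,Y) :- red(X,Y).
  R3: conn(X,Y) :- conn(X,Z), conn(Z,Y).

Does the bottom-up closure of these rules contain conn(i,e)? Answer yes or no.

yes

round 1: derive conn(b,b) via R2 from red(b,b)
round 1: derive conn(b,h) via R2 from red(b,h)
round 1: derive conn(d,b) via R2 from red(d,b)
round 1: derive conn(e,e) via R2 from red(e,e)
round 1: derive conn(h,e) via R2 from red(h,e)
round 1: derive conn(i,b) via R2 from red(i,b)
round 2: derive conn(b,e) via R3 from conn(b,h), conn(h,e)
round 2: derive conn(d,h) via R3 from conn(d,b), conn(b,h)
round 2: derive conn(i,h) via R3 from conn(i,b), conn(b,h)
round 3: derive conn(d,e) via R3 from conn(d,b), conn(b,e)
round 3: derive conn(i,e) via R3 from conn(i,b), conn(b,e)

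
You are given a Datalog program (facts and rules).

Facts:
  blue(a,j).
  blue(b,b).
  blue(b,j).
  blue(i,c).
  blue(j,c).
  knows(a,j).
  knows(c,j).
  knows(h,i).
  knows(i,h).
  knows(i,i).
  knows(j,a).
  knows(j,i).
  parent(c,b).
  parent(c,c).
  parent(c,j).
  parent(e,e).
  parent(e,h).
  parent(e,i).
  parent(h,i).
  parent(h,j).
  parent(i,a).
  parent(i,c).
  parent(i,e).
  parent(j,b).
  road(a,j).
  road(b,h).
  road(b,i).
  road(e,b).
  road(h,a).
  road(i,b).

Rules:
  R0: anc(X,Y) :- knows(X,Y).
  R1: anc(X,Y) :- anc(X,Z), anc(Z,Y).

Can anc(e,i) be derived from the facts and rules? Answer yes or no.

round 1: derive anc(a,j) via R0 from knows(a,j)
round 1: derive anc(c,j) via R0 from knows(c,j)
round 1: derive anc(h,i) via R0 from knows(h,i)
round 1: derive anc(i,h) via R0 from knows(i,h)
round 1: derive anc(i,i) via R0 from knows(i,i)
round 1: derive anc(j,a) via R0 from knows(j,a)
round 1: derive anc(j,i) via R0 from knows(j,i)
round 2: derive anc(a,a) via R1 from anc(a,j), anc(j,a)
round 2: derive anc(a,i) via R1 from anc(a,j), anc(j,i)
round 2: derive anc(c,a) via R1 from anc(c,j), anc(j,a)
round 2: derive anc(c,i) via R1 from anc(c,j), anc(j,i)
round 2: derive anc(h,h) via R1 from anc(h,i), anc(i,h)
round 2: derive anc(j,h) via R1 from anc(j,i), anc(i,h)
round 2: derive anc(j,j) via R1 from anc(j,a), anc(a,j)
round 3: derive anc(a,h) via R1 from anc(a,i), anc(i,h)
round 3: derive anc(c,h) via R1 from anc(c,i), anc(i,h)

no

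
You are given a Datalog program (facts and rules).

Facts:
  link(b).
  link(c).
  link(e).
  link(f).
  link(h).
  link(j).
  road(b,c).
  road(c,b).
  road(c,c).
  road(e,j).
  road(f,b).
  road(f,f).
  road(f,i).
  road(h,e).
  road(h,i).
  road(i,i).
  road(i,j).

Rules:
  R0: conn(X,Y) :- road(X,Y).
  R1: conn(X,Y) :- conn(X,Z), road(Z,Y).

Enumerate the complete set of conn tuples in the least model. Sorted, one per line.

round 1: derive conn(b,c) via R0 from road(b,c)
round 1: derive conn(c,b) via R0 from road(c,b)
round 1: derive conn(c,c) via R0 from road(c,c)
round 1: derive conn(e,j) via R0 from road(e,j)
round 1: derive conn(f,b) via R0 from road(f,b)
round 1: derive conn(f,f) via R0 from road(f,f)
round 1: derive conn(f,i) via R0 from road(f,i)
round 1: derive conn(h,e) via R0 from road(h,e)
round 1: derive conn(h,i) via R0 from road(h,i)
round 1: derive conn(i,i) via R0 from road(i,i)
round 1: derive conn(i,j) via R0 from road(i,j)
round 2: derive conn(b,b) via R1 from conn(b,c), road(c,b)
round 2: derive conn(f,c) via R1 from conn(f,b), road(b,c)
round 2: derive conn(f,j) via R1 from conn(f,i), road(i,j)
round 2: derive conn(h,j) via R1 from conn(h,e), road(e,j)

conn(b,b)
conn(b,c)
conn(c,b)
conn(c,c)
conn(e,j)
conn(f,b)
conn(f,c)
conn(f,f)
conn(f,i)
conn(f,j)
conn(h,e)
conn(h,i)
conn(h,j)
conn(i,i)
conn(i,j)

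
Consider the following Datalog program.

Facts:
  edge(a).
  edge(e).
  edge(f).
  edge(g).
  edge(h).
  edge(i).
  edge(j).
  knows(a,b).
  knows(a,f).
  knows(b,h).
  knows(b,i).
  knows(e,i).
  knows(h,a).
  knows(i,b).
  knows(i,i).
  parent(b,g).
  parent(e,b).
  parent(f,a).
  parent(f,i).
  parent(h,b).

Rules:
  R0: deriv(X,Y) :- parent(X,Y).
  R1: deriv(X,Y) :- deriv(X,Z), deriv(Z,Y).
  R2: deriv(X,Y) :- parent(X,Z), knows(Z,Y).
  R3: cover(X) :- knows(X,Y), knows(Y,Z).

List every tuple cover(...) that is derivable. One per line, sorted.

cover(a)
cover(b)
cover(e)
cover(h)
cover(i)

round 1: derive cover(a) via R3 from knows(a,b), knows(b,h)
round 1: derive cover(b) via R3 from knows(b,h), knows(h,a)
round 1: derive cover(e) via R3 from knows(e,i), knows(i,b)
round 1: derive cover(h) via R3 from knows(h,a), knows(a,b)
round 1: derive cover(i) via R3 from knows(i,b), knows(b,h)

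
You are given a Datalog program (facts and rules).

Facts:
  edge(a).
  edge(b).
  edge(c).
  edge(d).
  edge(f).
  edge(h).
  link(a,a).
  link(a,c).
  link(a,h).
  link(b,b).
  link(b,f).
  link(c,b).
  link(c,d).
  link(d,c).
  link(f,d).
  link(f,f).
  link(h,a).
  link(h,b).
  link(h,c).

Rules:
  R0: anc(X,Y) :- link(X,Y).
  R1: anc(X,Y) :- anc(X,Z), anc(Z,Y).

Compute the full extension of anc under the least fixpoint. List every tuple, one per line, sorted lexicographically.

round 1: derive anc(a,a) via R0 from link(a,a)
round 1: derive anc(a,c) via R0 from link(a,c)
round 1: derive anc(a,h) via R0 from link(a,h)
round 1: derive anc(b,b) via R0 from link(b,b)
round 1: derive anc(b,f) via R0 from link(b,f)
round 1: derive anc(c,b) via R0 from link(c,b)
round 1: derive anc(c,d) via R0 from link(c,d)
round 1: derive anc(d,c) via R0 from link(d,c)
round 1: derive anc(f,d) via R0 from link(f,d)
round 1: derive anc(f,f) via R0 from link(f,f)
round 1: derive anc(h,a) via R0 from link(h,a)
round 1: derive anc(h,b) via R0 from link(h,b)
round 1: derive anc(h,c) via R0 from link(h,c)
round 2: derive anc(a,b) via R1 from anc(a,c), anc(c,b)
round 2: derive anc(a,d) via R1 from anc(a,c), anc(c,d)
round 2: derive anc(b,d) via R1 from anc(b,f), anc(f,d)
round 2: derive anc(c,c) via R1 from anc(c,d), anc(d,c)
round 2: derive anc(c,f) via R1 from anc(c,b), anc(b,f)
round 2: derive anc(d,b) via R1 from anc(d,c), anc(c,b)
round 2: derive anc(d,d) via R1 from anc(d,c), anc(c,d)
round 2: derive anc(f,c) via R1 from anc(f,d), anc(d,c)
round 2: derive anc(h,d) via R1 from anc(h,c), anc(c,d)
round 2: derive anc(h,f) via R1 from anc(h,b), anc(b,f)
round 2: derive anc(h,h) via R1 from anc(h,a), anc(a,h)
round 3: derive anc(a,f) via R1 from anc(a,b), anc(b,f)
round 3: derive anc(b,c) via R1 from anc(b,d), anc(d,c)
round 3: derive anc(d,f) via R1 from anc(d,b), anc(b,f)
round 3: derive anc(f,b) via R1 from anc(f,c), anc(c,b)

anc(a,a)
anc(a,b)
anc(a,c)
anc(a,d)
anc(a,f)
anc(a,h)
anc(b,b)
anc(b,c)
anc(b,d)
anc(b,f)
anc(c,b)
anc(c,c)
anc(c,d)
anc(c,f)
anc(d,b)
anc(d,c)
anc(d,d)
anc(d,f)
anc(f,b)
anc(f,c)
anc(f,d)
anc(f,f)
anc(h,a)
anc(h,b)
anc(h,c)
anc(h,d)
anc(h,f)
anc(h,h)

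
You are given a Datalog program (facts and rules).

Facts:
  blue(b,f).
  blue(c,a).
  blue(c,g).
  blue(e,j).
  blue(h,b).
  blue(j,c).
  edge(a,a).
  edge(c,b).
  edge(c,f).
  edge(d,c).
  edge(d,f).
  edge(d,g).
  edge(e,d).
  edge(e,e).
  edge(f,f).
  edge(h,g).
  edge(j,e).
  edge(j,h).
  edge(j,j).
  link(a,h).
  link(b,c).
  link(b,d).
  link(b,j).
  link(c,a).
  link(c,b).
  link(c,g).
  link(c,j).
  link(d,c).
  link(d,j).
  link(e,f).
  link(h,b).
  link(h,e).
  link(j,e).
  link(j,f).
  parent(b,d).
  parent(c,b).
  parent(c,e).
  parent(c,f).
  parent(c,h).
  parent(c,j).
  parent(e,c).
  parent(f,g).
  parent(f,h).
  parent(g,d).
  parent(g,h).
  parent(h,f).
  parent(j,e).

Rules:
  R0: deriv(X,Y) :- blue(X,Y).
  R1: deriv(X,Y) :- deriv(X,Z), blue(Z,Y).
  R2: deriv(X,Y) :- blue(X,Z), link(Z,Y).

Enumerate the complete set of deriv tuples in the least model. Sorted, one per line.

deriv(b,f)
deriv(c,a)
deriv(c,b)
deriv(c,f)
deriv(c,g)
deriv(c,h)
deriv(e,a)
deriv(e,c)
deriv(e,e)
deriv(e,f)
deriv(e,g)
deriv(e,j)
deriv(h,a)
deriv(h,b)
deriv(h,c)
deriv(h,d)
deriv(h,f)
deriv(h,g)
deriv(h,j)
deriv(j,a)
deriv(j,b)
deriv(j,c)
deriv(j,f)
deriv(j,g)
deriv(j,j)

round 1: derive deriv(b,f) via R0 from blue(b,f)
round 1: derive deriv(c,a) via R0 from blue(c,a)
round 1: derive deriv(c,g) via R0 from blue(c,g)
round 1: derive deriv(e,j) via R0 from blue(e,j)
round 1: derive deriv(h,b) via R0 from blue(h,b)
round 1: derive deriv(j,c) via R0 from blue(j,c)
round 1: derive deriv(c,h) via R2 from blue(c,a), link(a,h)
round 1: derive deriv(e,e) via R2 from blue(e,j), link(j,e)
round 1: derive deriv(e,f) via R2 from blue(e,j), link(j,f)
round 1: derive deriv(h,c) via R2 from blue(h,b), link(b,c)
round 1: derive deriv(h,d) via R2 from blue(h,b), link(b,d)
round 1: derive deriv(h,j) via R2 from blue(h,b), link(b,j)
round 1: derive deriv(j,a) via R2 from blue(j,c), link(c,a)
round 1: derive deriv(j,b) via R2 from blue(j,c), link(c,b)
round 1: derive deriv(j,g) via R2 from blue(j,c), link(c,g)
round 1: derive deriv(j,j) via R2 from blue(j,c), link(c,j)
round 2: derive deriv(c,b) via R1 from deriv(c,h), blue(h,b)
round 2: derive deriv(e,c) via R1 from deriv(e,j), blue(j,c)
round 2: derive deriv(h,a) via R1 from deriv(h,c), blue(c,a)
round 2: derive deriv(h,f) via R1 from deriv(h,b), blue(b,f)
round 2: derive deriv(h,g) via R1 from deriv(h,c), blue(c,g)
round 2: derive deriv(j,f) via R1 from deriv(j,b), blue(b,f)
round 3: derive deriv(c,f) via R1 from deriv(c,b), blue(b,f)
round 3: derive deriv(e,a) via R1 from deriv(e,c), blue(c,a)
round 3: derive deriv(e,g) via R1 from deriv(e,c), blue(c,g)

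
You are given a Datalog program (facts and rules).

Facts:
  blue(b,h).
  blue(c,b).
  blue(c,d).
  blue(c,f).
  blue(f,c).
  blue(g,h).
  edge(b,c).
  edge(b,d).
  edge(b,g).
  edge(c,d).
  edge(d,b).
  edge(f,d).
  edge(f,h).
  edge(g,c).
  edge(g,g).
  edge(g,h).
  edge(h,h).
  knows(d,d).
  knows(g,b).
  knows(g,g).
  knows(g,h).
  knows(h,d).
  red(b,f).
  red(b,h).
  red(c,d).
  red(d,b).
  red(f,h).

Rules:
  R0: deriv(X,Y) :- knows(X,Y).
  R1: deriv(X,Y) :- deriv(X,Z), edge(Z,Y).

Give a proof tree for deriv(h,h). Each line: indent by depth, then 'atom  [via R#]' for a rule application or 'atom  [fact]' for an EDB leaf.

round 1: derive deriv(d,d) via R0 from knows(d,d)
round 1: derive deriv(g,b) via R0 from knows(g,b)
round 1: derive deriv(g,g) via R0 from knows(g,g)
round 1: derive deriv(g,h) via R0 from knows(g,h)
round 1: derive deriv(h,d) via R0 from knows(h,d)
round 2: derive deriv(d,b) via R1 from deriv(d,d), edge(d,b)
round 2: derive deriv(g,c) via R1 from deriv(g,b), edge(b,c)
round 2: derive deriv(g,d) via R1 from deriv(g,b), edge(b,d)
round 2: derive deriv(h,b) via R1 from deriv(h,d), edge(d,b)
round 3: derive deriv(d,c) via R1 from deriv(d,b), edge(b,c)
round 3: derive deriv(d,g) via R1 from deriv(d,b), edge(b,g)
round 3: derive deriv(h,c) via R1 from deriv(h,b), edge(b,c)
round 3: derive deriv(h,g) via R1 from deriv(h,b), edge(b,g)
round 4: derive deriv(d,h) via R1 from deriv(d,g), edge(g,h)
round 4: derive deriv(h,h) via R1 from deriv(h,g), edge(g,h)

deriv(h,h)  [via R1]
  deriv(h,g)  [via R1]
    deriv(h,b)  [via R1]
      deriv(h,d)  [via R0]
        knows(h,d)  [fact]
      edge(d,b)  [fact]
    edge(b,g)  [fact]
  edge(g,h)  [fact]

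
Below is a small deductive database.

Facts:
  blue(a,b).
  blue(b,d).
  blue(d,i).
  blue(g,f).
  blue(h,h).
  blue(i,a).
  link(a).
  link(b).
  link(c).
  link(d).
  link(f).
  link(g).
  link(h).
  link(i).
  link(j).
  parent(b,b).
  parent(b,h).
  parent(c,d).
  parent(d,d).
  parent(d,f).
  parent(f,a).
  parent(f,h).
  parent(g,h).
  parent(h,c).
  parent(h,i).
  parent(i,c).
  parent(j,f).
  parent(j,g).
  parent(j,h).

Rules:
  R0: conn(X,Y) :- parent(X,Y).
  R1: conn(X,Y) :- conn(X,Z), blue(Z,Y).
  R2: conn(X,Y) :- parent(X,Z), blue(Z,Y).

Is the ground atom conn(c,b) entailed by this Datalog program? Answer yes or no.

round 1: derive conn(b,b) via R0 from parent(b,b)
round 1: derive conn(b,h) via R0 from parent(b,h)
round 1: derive conn(c,d) via R0 from parent(c,d)
round 1: derive conn(d,d) via R0 from parent(d,d)
round 1: derive conn(d,f) via R0 from parent(d,f)
round 1: derive conn(f,a) via R0 from parent(f,a)
round 1: derive conn(f,h) via R0 from parent(f,h)
round 1: derive conn(g,h) via R0 from parent(g,h)
round 1: derive conn(h,c) via R0 from parent(h,c)
round 1: derive conn(h,i) via R0 from parent(h,i)
round 1: derive conn(i,c) via R0 from parent(i,c)
round 1: derive conn(j,f) via R0 from parent(j,f)
round 1: derive conn(j,g) via R0 from parent(j,g)
round 1: derive conn(j,h) via R0 from parent(j,h)
round 1: derive conn(b,d) via R2 from parent(b,b), blue(b,d)
round 1: derive conn(c,i) via R2 from parent(c,d), blue(d,i)
round 1: derive conn(d,i) via R2 from parent(d,d), blue(d,i)
round 1: derive conn(f,b) via R2 from parent(f,a), blue(a,b)
round 1: derive conn(h,a) via R2 from parent(h,i), blue(i,a)
round 2: derive conn(b,i) via R1 from conn(b,d), blue(d,i)
round 2: derive conn(c,a) via R1 from conn(c,i), blue(i,a)
round 2: derive conn(d,a) via R1 from conn(d,i), blue(i,a)
round 2: derive conn(f,d) via R1 from conn(f,b), blue(b,d)
round 2: derive conn(h,b) via R1 from conn(h,a), blue(a,b)
round 3: derive conn(b,a) via R1 from conn(b,i), blue(i,a)
round 3: derive conn(c,b) via R1 from conn(c,a), blue(a,b)
round 3: derive conn(d,b) via R1 from conn(d,a), blue(a,b)
round 3: derive conn(f,i) via R1 from conn(f,d), blue(d,i)
round 3: derive conn(h,d) via R1 from conn(h,b), blue(b,d)

yes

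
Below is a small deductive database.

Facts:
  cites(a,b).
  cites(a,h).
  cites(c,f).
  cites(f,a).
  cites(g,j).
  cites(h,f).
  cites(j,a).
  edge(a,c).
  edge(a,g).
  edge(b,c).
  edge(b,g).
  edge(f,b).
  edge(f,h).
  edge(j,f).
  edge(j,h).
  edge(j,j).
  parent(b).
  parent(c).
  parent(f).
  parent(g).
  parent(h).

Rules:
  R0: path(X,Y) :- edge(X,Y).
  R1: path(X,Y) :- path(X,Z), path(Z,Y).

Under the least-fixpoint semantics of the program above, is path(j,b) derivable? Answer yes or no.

yes

round 1: derive path(a,c) via R0 from edge(a,c)
round 1: derive path(a,g) via R0 from edge(a,g)
round 1: derive path(b,c) via R0 from edge(b,c)
round 1: derive path(b,g) via R0 from edge(b,g)
round 1: derive path(f,b) via R0 from edge(f,b)
round 1: derive path(f,h) via R0 from edge(f,h)
round 1: derive path(j,f) via R0 from edge(j,f)
round 1: derive path(j,h) via R0 from edge(j,h)
round 1: derive path(j,j) via R0 from edge(j,j)
round 2: derive path(f,c) via R1 from path(f,b), path(b,c)
round 2: derive path(f,g) via R1 from path(f,b), path(b,g)
round 2: derive path(j,b) via R1 from path(j,f), path(f,b)
round 3: derive path(j,c) via R1 from path(j,b), path(b,c)
round 3: derive path(j,g) via R1 from path(j,b), path(b,g)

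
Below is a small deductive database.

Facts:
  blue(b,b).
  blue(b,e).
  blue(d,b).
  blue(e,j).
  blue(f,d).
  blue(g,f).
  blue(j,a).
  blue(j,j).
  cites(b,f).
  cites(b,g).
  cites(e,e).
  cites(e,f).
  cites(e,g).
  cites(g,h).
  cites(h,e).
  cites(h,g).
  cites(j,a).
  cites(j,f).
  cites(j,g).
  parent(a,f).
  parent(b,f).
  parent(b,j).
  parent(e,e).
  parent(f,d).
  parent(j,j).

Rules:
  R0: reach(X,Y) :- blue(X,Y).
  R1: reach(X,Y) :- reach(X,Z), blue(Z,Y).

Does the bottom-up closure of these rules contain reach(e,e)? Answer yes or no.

no

round 1: derive reach(b,b) via R0 from blue(b,b)
round 1: derive reach(b,e) via R0 from blue(b,e)
round 1: derive reach(d,b) via R0 from blue(d,b)
round 1: derive reach(e,j) via R0 from blue(e,j)
round 1: derive reach(f,d) via R0 from blue(f,d)
round 1: derive reach(g,f) via R0 from blue(g,f)
round 1: derive reach(j,a) via R0 from blue(j,a)
round 1: derive reach(j,j) via R0 from blue(j,j)
round 2: derive reach(b,j) via R1 from reach(b,e), blue(e,j)
round 2: derive reach(d,e) via R1 from reach(d,b), blue(b,e)
round 2: derive reach(e,a) via R1 from reach(e,j), blue(j,a)
round 2: derive reach(f,b) via R1 from reach(f,d), blue(d,b)
round 2: derive reach(g,d) via R1 from reach(g,f), blue(f,d)
round 3: derive reach(b,a) via R1 from reach(b,j), blue(j,a)
round 3: derive reach(d,j) via R1 from reach(d,e), blue(e,j)
round 3: derive reach(f,e) via R1 from reach(f,b), blue(b,e)
round 3: derive reach(g,b) via R1 from reach(g,d), blue(d,b)
round 4: derive reach(d,a) via R1 from reach(d,j), blue(j,a)
round 4: derive reach(f,j) via R1 from reach(f,e), blue(e,j)
round 4: derive reach(g,e) via R1 from reach(g,b), blue(b,e)
round 5: derive reach(f,a) via R1 from reach(f,j), blue(j,a)
round 5: derive reach(g,j) via R1 from reach(g,e), blue(e,j)
round 6: derive reach(g,a) via R1 from reach(g,j), blue(j,a)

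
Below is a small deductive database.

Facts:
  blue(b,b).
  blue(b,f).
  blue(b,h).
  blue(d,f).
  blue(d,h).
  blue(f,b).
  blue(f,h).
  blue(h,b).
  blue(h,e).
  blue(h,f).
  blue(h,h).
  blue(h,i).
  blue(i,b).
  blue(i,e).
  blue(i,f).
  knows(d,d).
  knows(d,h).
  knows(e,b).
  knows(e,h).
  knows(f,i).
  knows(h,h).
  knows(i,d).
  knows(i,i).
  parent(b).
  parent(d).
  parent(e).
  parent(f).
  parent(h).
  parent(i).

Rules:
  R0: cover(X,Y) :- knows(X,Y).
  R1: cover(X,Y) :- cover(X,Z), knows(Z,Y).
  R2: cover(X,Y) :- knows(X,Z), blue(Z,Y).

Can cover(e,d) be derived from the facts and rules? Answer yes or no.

yes

round 1: derive cover(d,d) via R0 from knows(d,d)
round 1: derive cover(d,h) via R0 from knows(d,h)
round 1: derive cover(e,b) via R0 from knows(e,b)
round 1: derive cover(e,h) via R0 from knows(e,h)
round 1: derive cover(f,i) via R0 from knows(f,i)
round 1: derive cover(h,h) via R0 from knows(h,h)
round 1: derive cover(i,d) via R0 from knows(i,d)
round 1: derive cover(i,i) via R0 from knows(i,i)
round 1: derive cover(d,b) via R2 from knows(d,h), blue(h,b)
round 1: derive cover(d,e) via R2 from knows(d,h), blue(h,e)
round 1: derive cover(d,f) via R2 from knows(d,d), blue(d,f)
round 1: derive cover(d,i) via R2 from knows(d,h), blue(h,i)
round 1: derive cover(e,e) via R2 from knows(e,h), blue(h,e)
round 1: derive cover(e,f) via R2 from knows(e,b), blue(b,f)
round 1: derive cover(e,i) via R2 from knows(e,h), blue(h,i)
round 1: derive cover(f,b) via R2 from knows(f,i), blue(i,b)
round 1: derive cover(f,e) via R2 from knows(f,i), blue(i,e)
round 1: derive cover(f,f) via R2 from knows(f,i), blue(i,f)
round 1: derive cover(h,b) via R2 from knows(h,h), blue(h,b)
round 1: derive cover(h,e) via R2 from knows(h,h), blue(h,e)
round 1: derive cover(h,f) via R2 from knows(h,h), blue(h,f)
round 1: derive cover(h,i) via R2 from knows(h,h), blue(h,i)
round 1: derive cover(i,b) via R2 from knows(i,i), blue(i,b)
round 1: derive cover(i,e) via R2 from knows(i,i), blue(i,e)
round 1: derive cover(i,f) via R2 from knows(i,d), blue(d,f)
round 1: derive cover(i,h) via R2 from knows(i,d), blue(d,h)
round 2: derive cover(e,d) via R1 from cover(e,i), knows(i,d)
round 2: derive cover(f,d) via R1 from cover(f,i), knows(i,d)
round 2: derive cover(f,h) via R1 from cover(f,e), knows(e,h)
round 2: derive cover(h,d) via R1 from cover(h,i), knows(i,d)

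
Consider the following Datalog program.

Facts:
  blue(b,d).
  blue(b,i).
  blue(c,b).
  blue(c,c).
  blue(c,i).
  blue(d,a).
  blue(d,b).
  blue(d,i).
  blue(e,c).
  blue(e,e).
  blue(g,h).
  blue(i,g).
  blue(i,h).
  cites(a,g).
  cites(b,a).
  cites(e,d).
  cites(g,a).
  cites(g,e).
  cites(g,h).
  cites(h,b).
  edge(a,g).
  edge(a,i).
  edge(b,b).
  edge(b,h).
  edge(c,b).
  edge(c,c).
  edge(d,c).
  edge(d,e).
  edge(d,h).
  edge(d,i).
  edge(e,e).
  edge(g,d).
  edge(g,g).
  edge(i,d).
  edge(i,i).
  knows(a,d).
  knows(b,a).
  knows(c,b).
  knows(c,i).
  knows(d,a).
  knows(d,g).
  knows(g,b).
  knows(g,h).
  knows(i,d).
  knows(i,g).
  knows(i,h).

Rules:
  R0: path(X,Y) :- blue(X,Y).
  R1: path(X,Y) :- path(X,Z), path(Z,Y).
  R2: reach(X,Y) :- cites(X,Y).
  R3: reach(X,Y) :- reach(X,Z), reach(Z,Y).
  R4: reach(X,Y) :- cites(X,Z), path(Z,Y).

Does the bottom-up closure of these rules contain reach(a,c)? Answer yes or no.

round 1: derive path(b,d) via R0 from blue(b,d)
round 1: derive path(b,i) via R0 from blue(b,i)
round 1: derive path(c,b) via R0 from blue(c,b)
round 1: derive path(c,c) via R0 from blue(c,c)
round 1: derive path(c,i) via R0 from blue(c,i)
round 1: derive path(d,a) via R0 from blue(d,a)
round 1: derive path(d,b) via R0 from blue(d,b)
round 1: derive path(d,i) via R0 from blue(d,i)
round 1: derive path(e,c) via R0 from blue(e,c)
round 1: derive path(e,e) via R0 from blue(e,e)
round 1: derive path(g,h) via R0 from blue(g,h)
round 1: derive path(i,g) via R0 from blue(i,g)
round 1: derive path(i,h) via R0 from blue(i,h)
round 1: derive reach(a,g) via R2 from cites(a,g)
round 1: derive reach(b,a) via R2 from cites(b,a)
round 1: derive reach(e,d) via R2 from cites(e,d)
round 1: derive reach(g,a) via R2 from cites(g,a)
round 1: derive reach(g,e) via R2 from cites(g,e)
round 1: derive reach(g,h) via R2 from cites(g,h)
round 1: derive reach(h,b) via R2 from cites(h,b)
round 2: derive path(b,a) via R1 from path(b,d), path(d,a)
round 2: derive path(b,b) via R1 from path(b,d), path(d,b)
round 2: derive path(b,g) via R1 from path(b,i), path(i,g)
round 2: derive path(b,h) via R1 from path(b,i), path(i,h)
round 2: derive path(c,d) via R1 from path(c,b), path(b,d)
round 2: derive path(c,g) via R1 from path(c,i), path(i,g)
round 2: derive path(c,h) via R1 from path(c,i), path(i,h)
round 2: derive path(d,d) via R1 from path(d,b), path(b,d)
round 2: derive path(d,g) via R1 from path(d,i), path(i,g)
round 2: derive path(d,h) via R1 from path(d,i), path(i,h)
round 2: derive path(e,b) via R1 from path(e,c), path(c,b)
round 2: derive path(e,i) via R1 from path(e,c), path(c,i)
round 2: derive reach(a,a) via R3 from reach(a,g), reach(g,a)
round 2: derive reach(a,e) via R3 from reach(a,g), reach(g,e)
round 2: derive reach(a,h) via R3 from reach(a,g), reach(g,h)
round 2: derive reach(b,g) via R3 from reach(b,a), reach(a,g)
round 2: derive reach(g,b) via R3 from reach(g,h), reach(h,b)
round 2: derive reach(g,d) via R3 from reach(g,e), reach(e,d)
round 2: derive reach(g,g) via R3 from reach(g,a), reach(a,g)
round 2: derive reach(h,a) via R3 from reach(h,b), reach(b,a)
round 2: derive reach(e,a) via R4 from cites(e,d), path(d,a)
round 2: derive reach(e,b) via R4 from cites(e,d), path(d,b)
round 2: derive reach(e,i) via R4 from cites(e,d), path(d,i)
round 2: derive reach(g,c) via R4 from cites(g,e), path(e,c)
round 2: derive reach(h,d) via R4 from cites(h,b), path(b,d)
round 2: derive reach(h,i) via R4 from cites(h,b), path(b,i)
round 3: derive path(c,a) via R1 from path(c,b), path(b,a)
round 3: derive path(e,a) via R1 from path(e,b), path(b,a)
round 3: derive path(e,d) via R1 from path(e,b), path(b,d)
round 3: derive path(e,g) via R1 from path(e,b), path(b,g)
round 3: derive path(e,h) via R1 from path(e,b), path(b,h)
round 3: derive reach(a,b) via R3 from reach(a,e), reach(e,b)
round 3: derive reach(a,c) via R3 from reach(a,g), reach(g,c)
round 3: derive reach(a,d) via R3 from reach(a,e), reach(e,d)
round 3: derive reach(a,i) via R3 from reach(a,e), reach(e,i)
round 3: derive reach(b,b) via R3 from reach(b,g), reach(g,b)
round 3: derive reach(b,c) via R3 from reach(b,g), reach(g,c)
round 3: derive reach(b,d) via R3 from reach(b,g), reach(g,d)
round 3: derive reach(b,e) via R3 from reach(b,a), reach(a,e)
round 3: derive reach(b,h) via R3 from reach(b,a), reach(a,h)
round 3: derive reach(e,e) via R3 from reach(e,a), reach(a,e)
round 3: derive reach(e,g) via R3 from reach(e,a), reach(a,g)
round 3: derive reach(e,h) via R3 from reach(e,a), reach(a,h)
round 3: derive reach(g,i) via R3 from reach(g,e), reach(e,i)
round 3: derive reach(h,e) via R3 from reach(h,a), reach(a,e)
round 3: derive reach(h,g) via R3 from reach(h,a), reach(a,g)
round 3: derive reach(h,h) via R3 from reach(h,a), reach(a,h)
round 4: derive reach(b,i) via R3 from reach(b,a), reach(a,i)
round 4: derive reach(e,c) via R3 from reach(e,a), reach(a,c)
round 4: derive reach(h,c) via R3 from reach(h,a), reach(a,c)

yes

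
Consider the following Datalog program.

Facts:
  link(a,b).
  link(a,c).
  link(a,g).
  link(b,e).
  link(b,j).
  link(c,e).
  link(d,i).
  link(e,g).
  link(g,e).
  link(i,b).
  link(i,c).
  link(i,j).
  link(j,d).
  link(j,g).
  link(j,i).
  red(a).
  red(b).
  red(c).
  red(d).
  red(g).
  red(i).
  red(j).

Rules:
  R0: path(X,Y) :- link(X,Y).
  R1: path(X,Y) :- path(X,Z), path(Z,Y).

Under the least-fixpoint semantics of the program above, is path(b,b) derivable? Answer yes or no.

round 1: derive path(a,b) via R0 from link(a,b)
round 1: derive path(a,c) via R0 from link(a,c)
round 1: derive path(a,g) via R0 from link(a,g)
round 1: derive path(b,e) via R0 from link(b,e)
round 1: derive path(b,j) via R0 from link(b,j)
round 1: derive path(c,e) via R0 from link(c,e)
round 1: derive path(d,i) via R0 from link(d,i)
round 1: derive path(e,g) via R0 from link(e,g)
round 1: derive path(g,e) via R0 from link(g,e)
round 1: derive path(i,b) via R0 from link(i,b)
round 1: derive path(i,c) via R0 from link(i,c)
round 1: derive path(i,j) via R0 from link(i,j)
round 1: derive path(j,d) via R0 from link(j,d)
round 1: derive path(j,g) via R0 from link(j,g)
round 1: derive path(j,i) via R0 from link(j,i)
round 2: derive path(a,e) via R1 from path(a,b), path(b,e)
round 2: derive path(a,j) via R1 from path(a,b), path(b,j)
round 2: derive path(b,d) via R1 from path(b,j), path(j,d)
round 2: derive path(b,g) via R1 from path(b,e), path(e,g)
round 2: derive path(b,i) via R1 from path(b,j), path(j,i)
round 2: derive path(c,g) via R1 from path(c,e), path(e,g)
round 2: derive path(d,b) via R1 from path(d,i), path(i,b)
round 2: derive path(d,c) via R1 from path(d,i), path(i,c)
round 2: derive path(d,j) via R1 from path(d,i), path(i,j)
round 2: derive path(e,e) via R1 from path(e,g), path(g,e)
round 2: derive path(g,g) via R1 from path(g,e), path(e,g)
round 2: derive path(i,d) via R1 from path(i,j), path(j,d)
round 2: derive path(i,e) via R1 from path(i,b), path(b,e)
round 2: derive path(i,g) via R1 from path(i,j), path(j,g)
round 2: derive path(i,i) via R1 from path(i,j), path(j,i)
round 2: derive path(j,b) via R1 from path(j,i), path(i,b)
round 2: derive path(j,c) via R1 from path(j,i), path(i,c)
round 2: derive path(j,e) via R1 from path(j,g), path(g,e)
round 2: derive path(j,j) via R1 from path(j,i), path(i,j)
round 3: derive path(a,d) via R1 from path(a,b), path(b,d)
round 3: derive path(a,i) via R1 from path(a,b), path(b,i)
round 3: derive path(b,b) via R1 from path(b,d), path(d,b)
round 3: derive path(b,c) via R1 from path(b,d), path(d,c)
round 3: derive path(d,d) via R1 from path(d,b), path(b,d)
round 3: derive path(d,e) via R1 from path(d,b), path(b,e)
round 3: derive path(d,g) via R1 from path(d,b), path(b,g)

yes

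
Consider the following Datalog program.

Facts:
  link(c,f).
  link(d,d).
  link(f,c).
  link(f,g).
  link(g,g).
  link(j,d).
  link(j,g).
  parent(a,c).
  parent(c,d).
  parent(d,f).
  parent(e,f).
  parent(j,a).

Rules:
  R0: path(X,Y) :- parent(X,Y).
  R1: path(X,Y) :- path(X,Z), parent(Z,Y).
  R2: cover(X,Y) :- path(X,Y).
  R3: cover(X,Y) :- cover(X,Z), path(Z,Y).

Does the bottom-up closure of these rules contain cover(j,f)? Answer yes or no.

round 1: derive path(a,c) via R0 from parent(a,c)
round 1: derive path(c,d) via R0 from parent(c,d)
round 1: derive path(d,f) via R0 from parent(d,f)
round 1: derive path(e,f) via R0 from parent(e,f)
round 1: derive path(j,a) via R0 from parent(j,a)
round 2: derive path(a,d) via R1 from path(a,c), parent(c,d)
round 2: derive path(c,f) via R1 from path(c,d), parent(d,f)
round 2: derive path(j,c) via R1 from path(j,a), parent(a,c)
round 2: derive cover(a,c) via R2 from path(a,c)
round 2: derive cover(c,d) via R2 from path(c,d)
round 2: derive cover(d,f) via R2 from path(d,f)
round 2: derive cover(e,f) via R2 from path(e,f)
round 2: derive cover(j,a) via R2 from path(j,a)
round 3: derive path(a,f) via R1 from path(a,d), parent(d,f)
round 3: derive path(j,d) via R1 from path(j,c), parent(c,d)
round 3: derive cover(a,d) via R2 from path(a,d)
round 3: derive cover(c,f) via R2 from path(c,f)
round 3: derive cover(j,c) via R2 from path(j,c)
round 3: derive cover(a,f) via R3 from cover(a,c), path(c,f)
round 3: derive cover(j,d) via R3 from cover(j,a), path(a,d)
round 4: derive path(j,f) via R1 from path(j,d), parent(d,f)
round 4: derive cover(j,f) via R3 from cover(j,a), path(a,f)

yes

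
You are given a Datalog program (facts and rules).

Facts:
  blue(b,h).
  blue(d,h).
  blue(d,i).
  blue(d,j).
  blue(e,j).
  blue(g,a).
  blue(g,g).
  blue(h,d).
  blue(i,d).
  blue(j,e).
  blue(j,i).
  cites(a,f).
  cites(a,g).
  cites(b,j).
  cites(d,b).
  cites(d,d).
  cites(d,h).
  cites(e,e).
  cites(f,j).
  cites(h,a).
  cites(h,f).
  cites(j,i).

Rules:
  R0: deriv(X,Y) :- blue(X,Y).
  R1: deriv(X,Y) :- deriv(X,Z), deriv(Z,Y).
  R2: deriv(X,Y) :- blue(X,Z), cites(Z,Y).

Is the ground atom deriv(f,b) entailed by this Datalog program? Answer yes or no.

round 1: derive deriv(b,h) via R0 from blue(b,h)
round 1: derive deriv(d,h) via R0 from blue(d,h)
round 1: derive deriv(d,i) via R0 from blue(d,i)
round 1: derive deriv(d,j) via R0 from blue(d,j)
round 1: derive deriv(e,j) via R0 from blue(e,j)
round 1: derive deriv(g,a) via R0 from blue(g,a)
round 1: derive deriv(g,g) via R0 from blue(g,g)
round 1: derive deriv(h,d) via R0 from blue(h,d)
round 1: derive deriv(i,d) via R0 from blue(i,d)
round 1: derive deriv(j,e) via R0 from blue(j,e)
round 1: derive deriv(j,i) via R0 from blue(j,i)
round 1: derive deriv(b,a) via R2 from blue(b,h), cites(h,a)
round 1: derive deriv(b,f) via R2 from blue(b,h), cites(h,f)
round 1: derive deriv(d,a) via R2 from blue(d,h), cites(h,a)
round 1: derive deriv(d,f) via R2 from blue(d,h), cites(h,f)
round 1: derive deriv(e,i) via R2 from blue(e,j), cites(j,i)
round 1: derive deriv(g,f) via R2 from blue(g,a), cites(a,f)
round 1: derive deriv(h,b) via R2 from blue(h,d), cites(d,b)
round 1: derive deriv(h,h) via R2 from blue(h,d), cites(d,h)
round 1: derive deriv(i,b) via R2 from blue(i,d), cites(d,b)
round 1: derive deriv(i,h) via R2 from blue(i,d), cites(d,h)
round 2: derive deriv(b,b) via R1 from deriv(b,h), deriv(h,b)
round 2: derive deriv(b,d) via R1 from deriv(b,h), deriv(h,d)
round 2: derive deriv(d,b) via R1 from deriv(d,h), deriv(h,b)
round 2: derive deriv(d,d) via R1 from deriv(d,h), deriv(h,d)
round 2: derive deriv(d,e) via R1 from deriv(d,j), deriv(j,e)
round 2: derive deriv(e,b) via R1 from deriv(e,i), deriv(i,b)
round 2: derive deriv(e,d) via R1 from deriv(e,i), deriv(i,d)
round 2: derive deriv(e,e) via R1 from deriv(e,j), deriv(j,e)
round 2: derive deriv(e,h) via R1 from deriv(e,i), deriv(i,h)
round 2: derive deriv(h,a) via R1 from deriv(h,b), deriv(b,a)
round 2: derive deriv(h,f) via R1 from deriv(h,b), deriv(b,f)
round 2: derive deriv(h,i) via R1 from deriv(h,d), deriv(d,i)
round 2: derive deriv(h,j) via R1 from deriv(h,d), deriv(d,j)
round 2: derive deriv(i,a) via R1 from deriv(i,b), deriv(b,a)
round 2: derive deriv(i,f) via R1 from deriv(i,b), deriv(b,f)
round 2: derive deriv(i,i) via R1 from deriv(i,d), deriv(d,i)
round 2: derive deriv(i,j) via R1 from deriv(i,d), deriv(d,j)
round 2: derive deriv(j,b) via R1 from deriv(j,i), deriv(i,b)
round 2: derive deriv(j,d) via R1 from deriv(j,i), deriv(i,d)
round 2: derive deriv(j,h) via R1 from deriv(j,i), deriv(i,h)
round 2: derive deriv(j,j) via R1 from deriv(j,e), deriv(e,j)
round 3: derive deriv(b,e) via R1 from deriv(b,d), deriv(d,e)
round 3: derive deriv(b,i) via R1 from deriv(b,d), deriv(d,i)
round 3: derive deriv(b,j) via R1 from deriv(b,d), deriv(d,j)
round 3: derive deriv(e,a) via R1 from deriv(e,b), deriv(b,a)
round 3: derive deriv(e,f) via R1 from deriv(e,b), deriv(b,f)
round 3: derive deriv(h,e) via R1 from deriv(h,d), deriv(d,e)
round 3: derive deriv(i,e) via R1 from deriv(i,d), deriv(d,e)
round 3: derive deriv(j,a) via R1 from deriv(j,b), deriv(b,a)
round 3: derive deriv(j,f) via R1 from deriv(j,b), deriv(b,f)

no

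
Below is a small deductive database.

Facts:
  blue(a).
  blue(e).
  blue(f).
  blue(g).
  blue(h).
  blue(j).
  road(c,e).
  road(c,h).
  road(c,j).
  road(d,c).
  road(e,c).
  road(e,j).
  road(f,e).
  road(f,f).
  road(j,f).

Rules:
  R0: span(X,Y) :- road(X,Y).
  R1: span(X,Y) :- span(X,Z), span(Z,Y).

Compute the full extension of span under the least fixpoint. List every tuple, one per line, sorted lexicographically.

span(c,c)
span(c,e)
span(c,f)
span(c,h)
span(c,j)
span(d,c)
span(d,e)
span(d,f)
span(d,h)
span(d,j)
span(e,c)
span(e,e)
span(e,f)
span(e,h)
span(e,j)
span(f,c)
span(f,e)
span(f,f)
span(f,h)
span(f,j)
span(j,c)
span(j,e)
span(j,f)
span(j,h)
span(j,j)

round 1: derive span(c,e) via R0 from road(c,e)
round 1: derive span(c,h) via R0 from road(c,h)
round 1: derive span(c,j) via R0 from road(c,j)
round 1: derive span(d,c) via R0 from road(d,c)
round 1: derive span(e,c) via R0 from road(e,c)
round 1: derive span(e,j) via R0 from road(e,j)
round 1: derive span(f,e) via R0 from road(f,e)
round 1: derive span(f,f) via R0 from road(f,f)
round 1: derive span(j,f) via R0 from road(j,f)
round 2: derive span(c,c) via R1 from span(c,e), span(e,c)
round 2: derive span(c,f) via R1 from span(c,j), span(j,f)
round 2: derive span(d,e) via R1 from span(d,c), span(c,e)
round 2: derive span(d,h) via R1 from span(d,c), span(c,h)
round 2: derive span(d,j) via R1 from span(d,c), span(c,j)
round 2: derive span(e,e) via R1 from span(e,c), span(c,e)
round 2: derive span(e,f) via R1 from span(e,j), span(j,f)
round 2: derive span(e,h) via R1 from span(e,c), span(c,h)
round 2: derive span(f,c) via R1 from span(f,e), span(e,c)
round 2: derive span(f,j) via R1 from span(f,e), span(e,j)
round 2: derive span(j,e) via R1 from span(j,f), span(f,e)
round 3: derive span(d,f) via R1 from span(d,c), span(c,f)
round 3: derive span(f,h) via R1 from span(f,c), span(c,h)
round 3: derive span(j,c) via R1 from span(j,e), span(e,c)
round 3: derive span(j,h) via R1 from span(j,e), span(e,h)
round 3: derive span(j,j) via R1 from span(j,e), span(e,j)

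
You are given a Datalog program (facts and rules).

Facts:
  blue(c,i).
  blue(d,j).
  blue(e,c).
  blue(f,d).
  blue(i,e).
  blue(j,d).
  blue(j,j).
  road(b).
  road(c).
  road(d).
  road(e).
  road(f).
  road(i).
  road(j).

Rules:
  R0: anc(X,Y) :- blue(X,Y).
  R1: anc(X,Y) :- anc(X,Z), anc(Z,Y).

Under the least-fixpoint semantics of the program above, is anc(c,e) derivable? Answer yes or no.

round 1: derive anc(c,i) via R0 from blue(c,i)
round 1: derive anc(d,j) via R0 from blue(d,j)
round 1: derive anc(e,c) via R0 from blue(e,c)
round 1: derive anc(f,d) via R0 from blue(f,d)
round 1: derive anc(i,e) via R0 from blue(i,e)
round 1: derive anc(j,d) via R0 from blue(j,d)
round 1: derive anc(j,j) via R0 from blue(j,j)
round 2: derive anc(c,e) via R1 from anc(c,i), anc(i,e)
round 2: derive anc(d,d) via R1 from anc(d,j), anc(j,d)
round 2: derive anc(e,i) via R1 from anc(e,c), anc(c,i)
round 2: derive anc(f,j) via R1 from anc(f,d), anc(d,j)
round 2: derive anc(i,c) via R1 from anc(i,e), anc(e,c)
round 3: derive anc(c,c) via R1 from anc(c,e), anc(e,c)
round 3: derive anc(e,e) via R1 from anc(e,c), anc(c,e)
round 3: derive anc(i,i) via R1 from anc(i,c), anc(c,i)

yes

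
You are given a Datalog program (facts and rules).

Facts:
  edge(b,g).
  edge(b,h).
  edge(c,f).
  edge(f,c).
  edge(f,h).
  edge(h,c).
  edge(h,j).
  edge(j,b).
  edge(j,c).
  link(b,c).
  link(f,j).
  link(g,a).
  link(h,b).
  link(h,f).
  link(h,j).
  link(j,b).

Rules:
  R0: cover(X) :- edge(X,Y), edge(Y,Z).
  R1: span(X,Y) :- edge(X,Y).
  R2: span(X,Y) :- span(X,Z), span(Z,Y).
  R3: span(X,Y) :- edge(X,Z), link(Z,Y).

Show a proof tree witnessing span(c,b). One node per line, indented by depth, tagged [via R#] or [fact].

round 1: derive span(b,g) via R1 from edge(b,g)
round 1: derive span(b,h) via R1 from edge(b,h)
round 1: derive span(c,f) via R1 from edge(c,f)
round 1: derive span(f,c) via R1 from edge(f,c)
round 1: derive span(f,h) via R1 from edge(f,h)
round 1: derive span(h,c) via R1 from edge(h,c)
round 1: derive span(h,j) via R1 from edge(h,j)
round 1: derive span(j,b) via R1 from edge(j,b)
round 1: derive span(j,c) via R1 from edge(j,c)
round 1: derive span(b,a) via R3 from edge(b,g), link(g,a)
round 1: derive span(b,b) via R3 from edge(b,h), link(h,b)
round 1: derive span(b,f) via R3 from edge(b,h), link(h,f)
round 1: derive span(b,j) via R3 from edge(b,h), link(h,j)
round 1: derive span(c,j) via R3 from edge(c,f), link(f,j)
round 1: derive span(f,b) via R3 from edge(f,h), link(h,b)
round 1: derive span(f,f) via R3 from edge(f,h), link(h,f)
round 1: derive span(f,j) via R3 from edge(f,h), link(h,j)
round 1: derive span(h,b) via R3 from edge(h,j), link(j,b)
round 2: derive span(b,c) via R2 from span(b,f), span(f,c)
round 2: derive span(c,b) via R2 from span(c,f), span(f,b)
round 2: derive span(c,c) via R2 from span(c,f), span(f,c)
round 2: derive span(c,h) via R2 from span(c,f), span(f,h)
round 2: derive span(f,a) via R2 from span(f,b), span(b,a)
round 2: derive span(f,g) via R2 from span(f,b), span(b,g)
round 2: derive span(h,a) via R2 from span(h,b), span(b,a)
round 2: derive span(h,f) via R2 from span(h,b), span(b,f)
round 2: derive span(h,g) via R2 from span(h,b), span(b,g)
round 2: derive span(h,h) via R2 from span(h,b), span(b,h)
round 2: derive span(j,a) via R2 from span(j,b), span(b,a)
round 2: derive span(j,f) via R2 from span(j,b), span(b,f)
round 2: derive span(j,g) via R2 from span(j,b), span(b,g)
round 2: derive span(j,h) via R2 from span(j,b), span(b,h)
round 2: derive span(j,j) via R2 from span(j,b), span(b,j)
round 3: derive span(c,a) via R2 from span(c,b), span(b,a)
round 3: derive span(c,g) via R2 from span(c,b), span(b,g)

span(c,b)  [via R2]
  span(c,f)  [via R1]
    edge(c,f)  [fact]
  span(f,b)  [via R3]
    edge(f,h)  [fact]
    link(h,b)  [fact]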